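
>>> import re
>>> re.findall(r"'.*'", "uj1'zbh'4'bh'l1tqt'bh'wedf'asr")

["'zbh'4'bh'l1tqt'bh'wedf'"]

Scanning left to right: at [3:27] → "'zbh'4'bh'l1tqt'bh'wedf'".
No capturing groups, so `findall` returns the 1 full match string.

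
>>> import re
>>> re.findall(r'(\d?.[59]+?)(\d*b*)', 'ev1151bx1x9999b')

[('115', '1b'), ('1x9', '999b')]

A non-greedy quantifier consumes as few characters as it can — just enough that the remainder of the pattern still matches from where it stops; whatever follows it matches normally.
Multiple groups make `findall` return tuples — one 2-tuple for each match.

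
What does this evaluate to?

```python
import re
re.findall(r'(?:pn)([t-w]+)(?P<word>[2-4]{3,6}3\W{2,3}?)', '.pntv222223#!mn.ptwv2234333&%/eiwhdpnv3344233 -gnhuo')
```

This matches a literal 'p', then a literal 'n' (non-capturing group); then one or more of a character in [t-w] (captured); then 3 to 6 of a character in [2-4], then a literal '3', then 2 to 3 of a non-word character (lazy) (captured as 'word').
`findall` packs the 2 group values into a tuple for every match.

[('tv', '222223#!'), ('v', '3344233 -')]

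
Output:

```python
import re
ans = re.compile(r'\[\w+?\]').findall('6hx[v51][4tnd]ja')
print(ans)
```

Walking the string: at [3:8] → '[v51]'; at [8:14] → '[4tnd]'.
`findall` yields the raw match text (2 of them) because the pattern has no groups.

['[v51]', '[4tnd]']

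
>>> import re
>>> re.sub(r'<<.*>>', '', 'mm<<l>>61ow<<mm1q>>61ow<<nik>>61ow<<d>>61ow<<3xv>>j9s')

'mmj9s'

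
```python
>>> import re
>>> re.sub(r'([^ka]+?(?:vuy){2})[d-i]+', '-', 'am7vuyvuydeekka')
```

Pattern: one or more of any character except [ka] (lazy), then the literal 'vuy' repeated 2 times (captured); then one or more of a character in [d-i].
Matches: at [1:12] → 'm7vuyvuydee'.
Each match is replaced by '-'.

'a-kka'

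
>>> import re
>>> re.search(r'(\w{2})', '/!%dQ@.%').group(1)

'dQ'

The match spans [3:5] → 'dQ'.
Captured: group 1 = 'dQ'.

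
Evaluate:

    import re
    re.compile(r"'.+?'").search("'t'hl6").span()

Unlike `match`, `search` isn't anchored — it looks for the pattern anywhere in the string.
The match spans [0:3] → "'t'".

(0, 3)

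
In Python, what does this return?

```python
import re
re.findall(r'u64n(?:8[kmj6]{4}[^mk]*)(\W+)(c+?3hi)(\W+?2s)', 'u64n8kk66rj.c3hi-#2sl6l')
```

[('.', 'c3hi', '-#2s')]

Pattern: the literal 'u6', then the literal '4n'; then the literal '8', then exactly 4 of one of [kmj6], then zero or more of any character except [mk] (non-capturing group); then one or more of a non-word character (captured); then one or more of a literal 'c' (lazy), then the literal '3hi' (captured); then one or more of a non-word character (lazy), then the literal '2s' (captured).
Matches: at [0:20] match 'u64n8kk66rj.c3hi-#2s', groups = ('.', 'c3hi', '-#2s').
With 3 capturing groups, `findall` returns a 3-tuple per match.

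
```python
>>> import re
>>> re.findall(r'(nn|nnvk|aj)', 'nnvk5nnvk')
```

['nn', 'nn']

Alternation isn't longest-match — the leftmost alternative that fits at this position is chosen.
Matches: at [0:2] match 'nn', group 1 = 'nn'; at [5:7] match 'nn', group 1 = 'nn'.
Because there's exactly one group, `findall` drops the full match and keeps group 1 from each hit.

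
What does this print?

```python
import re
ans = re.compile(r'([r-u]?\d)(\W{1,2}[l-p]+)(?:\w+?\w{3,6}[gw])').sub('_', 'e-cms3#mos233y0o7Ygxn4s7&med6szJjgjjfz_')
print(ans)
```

e-cm_xn4_jjfz_

The pattern matches optionally a character in [r-u], then a digit (captured); then 1 to 2 of a non-word character, then one or more of a character in [l-p] (captured); then one or more of a word character (lazy), then 3 to 6 of a word character, then one of [gw] (non-capturing group).
Every occurrence is swapped for '_'.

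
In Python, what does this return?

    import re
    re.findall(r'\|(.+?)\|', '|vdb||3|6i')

Matches: at [0:5] match '|vdb|', group 1 = 'vdb'; at [5:8] match '|3|', group 1 = '3'.
One capturing group, so `findall` returns just the captured substring from each match — 2 in all.

['vdb', '3']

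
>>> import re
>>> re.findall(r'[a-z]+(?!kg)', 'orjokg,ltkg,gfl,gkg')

['orjokg', 'ltkg', 'gfl', 'gkg']

A negative assertion filters positions out without eating any characters.
Matches: at [0:6] → 'orjokg'; at [7:11] → 'ltkg'; at [12:15] → 'gfl'; at [16:19] → 'gkg'.
`findall` yields the raw match text (4 of them) because the pattern has no groups.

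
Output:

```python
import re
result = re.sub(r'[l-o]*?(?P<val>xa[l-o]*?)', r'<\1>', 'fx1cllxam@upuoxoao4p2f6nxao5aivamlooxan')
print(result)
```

fx1c<xa>m@upuoxoao4p2f6<xa>o5aiva<xa>n

The pattern matches zero or more of a character in [l-o] (lazy); then the literal 'xa', then zero or more of a character in [l-o] (lazy) (captured as 'val').
Matches: at [4:8] → 'llxa'; at [23:26] → 'nxa'; at [32:38] → 'mlooxa'.
Each match is replaced using the text its own group 1 captured.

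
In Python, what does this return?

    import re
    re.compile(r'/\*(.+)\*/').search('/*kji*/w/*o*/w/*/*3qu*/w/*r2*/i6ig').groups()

('kji*/w/*o*/w/*/*3qu*/w/*r2',)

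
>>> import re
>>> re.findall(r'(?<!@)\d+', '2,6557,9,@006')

Because the assertion is negative and zero-width, positions next to the forbidden text are skipped.
Scanning left to right: at [0:1] → '2'; at [2:6] → '6557'; at [7:8] → '9'; at [11:13] → '06'.
No capturing groups, so `findall` returns the 4 full match strings.

['2', '6557', '9', '06']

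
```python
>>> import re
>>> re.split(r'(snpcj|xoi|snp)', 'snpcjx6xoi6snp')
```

['', 'snpcj', 'x6', 'xoi', '6', 'snp', '']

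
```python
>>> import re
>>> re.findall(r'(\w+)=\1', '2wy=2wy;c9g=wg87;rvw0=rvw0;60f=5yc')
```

['2wy', 'rvw0']

After group 1 captures some text, `\1` only succeeds where that same text appears again.
`findall` collects group 1 from each match (2 total).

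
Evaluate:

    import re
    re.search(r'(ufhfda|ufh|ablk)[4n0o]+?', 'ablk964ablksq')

None

`search` walks the string left to right and returns the first match it finds.
Here the pattern never matches, so the call returns None.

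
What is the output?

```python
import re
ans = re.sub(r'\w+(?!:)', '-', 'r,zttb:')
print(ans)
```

-,-b:

Because the assertion is negative and zero-width, positions next to the forbidden text are skipped.
Matches: at [0:1] → 'r'; at [2:5] → 'ztt'.
`sub` substitutes '-' at each match site.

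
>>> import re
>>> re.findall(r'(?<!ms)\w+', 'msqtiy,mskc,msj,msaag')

['msqtiy', 'mskc', 'msj', 'msaag']

`(?!…)`/`(?<!…)` only lets a position through if the neighbouring text does NOT match; no characters are consumed.
Matches: at [0:6] → 'msqtiy'; at [7:11] → 'mskc'; at [12:15] → 'msj'; at [16:21] → 'msaag'.
Since nothing is captured, `findall` lists the 4 matched substrings directly.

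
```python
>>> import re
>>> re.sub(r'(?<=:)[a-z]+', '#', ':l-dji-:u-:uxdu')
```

Because the assertion is zero-width, the text it checks is not consumed and won't appear in the result.
Matches: at [1:2] → 'l'; at [8:9] → 'u'; at [11:15] → 'uxdu'.
`sub` substitutes '#' at each match site.

':#-dji-:#-:#'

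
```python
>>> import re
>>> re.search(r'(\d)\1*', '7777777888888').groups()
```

('7',)

The match spans [0:7] → '7777777'.
Captured: group 1 = '7'.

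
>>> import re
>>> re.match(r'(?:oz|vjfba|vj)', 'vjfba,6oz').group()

'vjfba'

Alternation isn't longest-match — the leftmost alternative that fits at this position is chosen.
`re.match` won't scan ahead — the pattern has to work from the very first character.
The match spans [0:5] → 'vjfba'.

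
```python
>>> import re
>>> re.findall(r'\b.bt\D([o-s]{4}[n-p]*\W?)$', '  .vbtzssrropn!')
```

['ssrropn!']

Pattern: a word boundary (`\b`, zero-width); then any character, then the literal 'bt', then a non-digit; then exactly 4 of a character in [o-s], then zero or more of a character in [n-p], then optionally a non-word character (captured); then anchored at the end.
Matches: at [3:15] match 'vbtzssrropn!', group 1 = 'ssrropn!'.
`findall` collects group 1 from the one match (1 total).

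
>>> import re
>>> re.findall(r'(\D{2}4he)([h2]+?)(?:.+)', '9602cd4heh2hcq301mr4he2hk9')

[('cd4he', 'h')]

This matches exactly 2 of a non-digit, then the literal '4he' (captured); then one or more of one of [h2] (lazy) (captured); then one or more of any character (non-capturing group).
The `?` after the quantifier makes it lazy — it takes as little as possible before letting the rest of the pattern try.
Walking the string: at [4:26] match 'cd4heh2hcq301mr4he2hk9', groups = ('cd4he', 'h').
Multiple groups make `findall` return tuples — one 2-tuple for the one match.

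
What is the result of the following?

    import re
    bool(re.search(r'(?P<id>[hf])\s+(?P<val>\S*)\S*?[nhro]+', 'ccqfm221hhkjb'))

False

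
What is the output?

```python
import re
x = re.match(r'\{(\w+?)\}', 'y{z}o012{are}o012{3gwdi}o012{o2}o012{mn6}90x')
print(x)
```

None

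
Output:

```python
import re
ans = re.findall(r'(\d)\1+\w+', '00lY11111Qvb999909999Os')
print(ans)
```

['0']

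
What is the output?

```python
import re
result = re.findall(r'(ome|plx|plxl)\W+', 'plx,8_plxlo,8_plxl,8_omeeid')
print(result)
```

['plx', 'plxl']

Matches: at [0:4] match 'plx,', group 1 = 'plx'; at [14:19] match 'plxl,', group 1 = 'plxl'.
With a single group, `findall` returns only what that group captured — 2 items.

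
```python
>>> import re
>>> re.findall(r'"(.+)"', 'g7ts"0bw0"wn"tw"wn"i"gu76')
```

['0bw0"wn"tw"wn"i']

One capturing group, so `findall` returns just the captured substring from the one match — 1 in all.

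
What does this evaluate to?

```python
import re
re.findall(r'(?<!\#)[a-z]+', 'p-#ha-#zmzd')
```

['p', 'a', 'mzd']

A negative assertion filters positions out without eating any characters.
Since nothing is captured, `findall` lists the 3 matched substrings directly.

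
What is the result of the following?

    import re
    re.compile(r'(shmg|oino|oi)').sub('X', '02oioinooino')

`|` is ordered: at each position the engine commits to the first alternative that works.
Matches: at [2:4] → 'oi'; at [4:8] → 'oino'; at [8:12] → 'oino'.
Every occurrence is swapped for 'X'.

'02XXX'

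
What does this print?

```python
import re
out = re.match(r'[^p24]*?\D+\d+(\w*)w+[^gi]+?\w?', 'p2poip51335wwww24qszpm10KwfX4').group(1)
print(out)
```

poip51335wwww24qszpm10K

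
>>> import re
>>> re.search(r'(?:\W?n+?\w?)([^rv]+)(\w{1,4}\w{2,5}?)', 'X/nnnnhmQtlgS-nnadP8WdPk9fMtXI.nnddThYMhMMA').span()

This matches optionally a non-word character, then one or more of the literal 'n' (lazy), then optionally a word character (non-capturing group); then one or more of any character except [rv] (captured); then 1 to 4 of a word character, then 2 to 5 of a word character (lazy) (captured).
The match spans [1:43] → '/nnnnhmQtlgS-nnadP8WdPk9fMtXI.nnddThYMhMMA'.

(1, 43)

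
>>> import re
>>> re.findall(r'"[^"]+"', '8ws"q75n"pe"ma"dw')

Since nothing is captured, `findall` lists the 2 matched substrings directly.

['"q75n"', '"ma"']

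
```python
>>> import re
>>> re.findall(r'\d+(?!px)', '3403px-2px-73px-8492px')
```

`(?!…)`/`(?<!…)` only lets a position through if the neighbouring text does NOT match; no characters are consumed.
Matches: at [0:3] → '340'; at [11:12] → '7'; at [16:19] → '849'.
No capturing groups, so `findall` returns the 3 full match strings.

['340', '7', '849']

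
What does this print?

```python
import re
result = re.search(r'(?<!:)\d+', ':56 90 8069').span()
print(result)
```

A negative assertion filters positions out without eating any characters.
The match spans [2:3] → '6'.

(2, 3)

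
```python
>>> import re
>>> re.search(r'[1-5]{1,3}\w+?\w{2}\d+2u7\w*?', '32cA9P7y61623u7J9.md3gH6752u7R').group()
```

'3gH6752u7'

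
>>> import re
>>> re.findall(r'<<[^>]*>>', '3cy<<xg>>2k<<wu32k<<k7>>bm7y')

['<<xg>>', '<<wu32k<<k7>>']

Scanning left to right: at [3:9] → '<<xg>>'; at [11:24] → '<<wu32k<<k7>>'.
`findall` yields the raw match text (2 of them) because the pattern has no groups.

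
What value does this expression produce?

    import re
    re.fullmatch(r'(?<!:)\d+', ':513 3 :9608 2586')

`re.fullmatch` requires the pattern to consume the entire string.
Here the string isn't matched end-to-end, so the call returns None.

None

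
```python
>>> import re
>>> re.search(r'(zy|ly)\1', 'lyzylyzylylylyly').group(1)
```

The backreference `\1` re-matches whatever the first group consumed, character for character.
`re.search` tries every starting position until one works.
The match spans [8:12] → 'lyly'.
Captured: group 1 = 'ly'.

'ly'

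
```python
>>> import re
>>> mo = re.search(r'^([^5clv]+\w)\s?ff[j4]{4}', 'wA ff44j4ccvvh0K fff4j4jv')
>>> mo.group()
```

'wA ff44j4'

The match spans [0:9] → 'wA ff44j4'.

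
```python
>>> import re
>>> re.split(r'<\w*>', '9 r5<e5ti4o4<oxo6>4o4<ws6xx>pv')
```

['9 r5<e5ti4o4', '4o4', 'pv']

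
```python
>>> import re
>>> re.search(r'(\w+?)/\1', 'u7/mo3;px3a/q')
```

After group 1 captures some text, `\1` only succeeds where that same text appears again.
Unlike `match`, `search` isn't anchored — it looks for the pattern anywhere in the string.
Here no position works, so the call returns None.

None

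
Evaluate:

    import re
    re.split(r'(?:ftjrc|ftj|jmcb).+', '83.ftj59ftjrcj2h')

The string is cut at each match, leaving 2 pieces.

['83.', '']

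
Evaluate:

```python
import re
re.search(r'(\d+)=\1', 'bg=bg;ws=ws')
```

None

`\1` is not a pattern — it's the concrete string captured by group 1, re-applied verbatim.
`re.search` tries every starting position until one works.
Here the pattern never matches, so the call returns None.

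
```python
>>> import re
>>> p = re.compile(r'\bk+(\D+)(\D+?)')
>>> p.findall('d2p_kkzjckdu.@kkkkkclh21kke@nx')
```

This matches a word boundary (`\b`, zero-width); then one or more of a literal 'k'; then one or more of a non-digit (captured); then one or more of a non-digit (lazy) (captured).
Scanning left to right: at [14:22] match 'kkkkkclh', groups = ('cl', 'h').
2 groups means the one result is a tuple of 2 captured strings — 1 here.

[('cl', 'h')]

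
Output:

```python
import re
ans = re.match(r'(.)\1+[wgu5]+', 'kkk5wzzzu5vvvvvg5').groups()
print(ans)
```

('k',)

The match spans [0:5] → 'kkk5w'.
Captured: group 1 = 'k'.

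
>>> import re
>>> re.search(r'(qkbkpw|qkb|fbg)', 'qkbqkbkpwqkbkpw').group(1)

'qkb'

The match spans [0:3] → 'qkb'.
Captured: group 1 = 'qkb'.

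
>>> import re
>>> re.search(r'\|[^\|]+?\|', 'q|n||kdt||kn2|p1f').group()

'|n|'

`search` walks the string left to right and returns the first match it finds.
The match spans [1:4] → '|n|'.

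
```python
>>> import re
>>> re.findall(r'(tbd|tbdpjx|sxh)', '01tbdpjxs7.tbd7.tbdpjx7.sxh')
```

['tbd', 'tbd', 'tbd', 'sxh']

The regex engine tests alternatives in the order written; an earlier branch that matches wins even if a later one would match more.
Matches: at [2:5] match 'tbd', group 1 = 'tbd'; at [11:14] match 'tbd', group 1 = 'tbd'; at [16:19] match 'tbd', group 1 = 'tbd'; at [24:27] match 'sxh', group 1 = 'sxh'.
One capturing group, so `findall` returns just the captured substring from each match — 4 in all.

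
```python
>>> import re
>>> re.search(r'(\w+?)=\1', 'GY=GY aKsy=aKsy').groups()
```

The match spans [0:5] → 'GY=GY'.
Captured: group 1 = 'GY'.

('GY',)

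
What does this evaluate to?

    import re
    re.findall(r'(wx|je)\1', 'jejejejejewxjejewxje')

['je', 'je', 'je']

`\1` has to match the exact text group 1 already captured.
Walking the string: at [0:4] match 'jeje', group 1 = 'je'; at [4:8] match 'jeje', group 1 = 'je'; at [12:16] match 'jeje', group 1 = 'je'.
One capturing group, so `findall` returns just the captured substring from each match — 3 in all.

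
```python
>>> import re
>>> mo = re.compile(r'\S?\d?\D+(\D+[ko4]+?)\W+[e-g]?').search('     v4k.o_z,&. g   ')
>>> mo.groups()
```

('v4k',)

The pattern matches optionally a non-whitespace character, then optionally a digit, then one or more of a non-digit; then one or more of a non-digit, then one or more of one of [ko4] (lazy) (captured); then one or more of a non-word character, then optionally a character in [e-g].
`re.search` scans for the first position where the pattern succeeds.
The match spans [0:9] → '     v4k.'.
Captured: group 1 = 'v4k'.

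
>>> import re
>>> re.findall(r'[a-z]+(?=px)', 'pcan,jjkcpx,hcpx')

['jjkc', 'hc']

Because the assertion is zero-width, the text it checks is not consumed and won't appear in the result.
No capturing groups, so `findall` returns the 2 full match strings.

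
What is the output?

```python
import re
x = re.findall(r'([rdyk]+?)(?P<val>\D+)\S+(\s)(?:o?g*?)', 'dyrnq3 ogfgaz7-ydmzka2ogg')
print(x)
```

[('d', 'yrnq', ' ')]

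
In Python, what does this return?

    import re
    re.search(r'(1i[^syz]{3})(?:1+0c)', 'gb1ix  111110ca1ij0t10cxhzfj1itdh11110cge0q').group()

'1ix  111110c'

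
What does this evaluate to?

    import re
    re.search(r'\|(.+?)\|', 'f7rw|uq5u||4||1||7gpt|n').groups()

Unlike `match`, `search` isn't anchored — it looks for the pattern anywhere in the string.
The match spans [4:10] → '|uq5u|'.
Captured: group 1 = 'uq5u'.

('uq5u',)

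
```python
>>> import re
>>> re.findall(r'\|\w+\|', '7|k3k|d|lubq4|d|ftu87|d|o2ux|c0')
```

Matches: at [1:6] → '|k3k|'; at [7:14] → '|lubq4|'; at [15:22] → '|ftu87|'; at [23:29] → '|o2ux|'.
Since nothing is captured, `findall` lists the 4 matched substrings directly.

['|k3k|', '|lubq4|', '|ftu87|', '|o2ux|']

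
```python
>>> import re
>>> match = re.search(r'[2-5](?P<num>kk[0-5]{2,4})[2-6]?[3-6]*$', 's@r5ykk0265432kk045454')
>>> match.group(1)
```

The match spans [13:22] → '2kk045454'.
Captured: group 1 = 'kk0454'.

'kk0454'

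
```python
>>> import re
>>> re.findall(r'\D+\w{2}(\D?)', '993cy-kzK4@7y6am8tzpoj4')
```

This matches one or more of a non-digit, then exactly 2 of a word character; then optionally a non-digit (captured).
Matches: at [3:11] match 'cy-kzK4@', group 1 = '@'; at [12:16] match 'y6am', group 1 = 'm'; at [17:23] match 'tzpoj4', group 1 = ''.
One capturing group, so `findall` returns just the captured substring from each match — 3 in all.

['@', 'm', '']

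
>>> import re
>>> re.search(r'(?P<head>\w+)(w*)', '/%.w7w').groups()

The match spans [3:6] → 'w7w'.
Captured: group 1 = 'w7w', group 2 = ''.

('w7w', '')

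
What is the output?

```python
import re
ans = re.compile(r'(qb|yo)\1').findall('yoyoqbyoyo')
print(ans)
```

['yo', 'yo']

`\1` has to match the exact text group 1 already captured.
With a single group, `findall` returns only what that group captured — 2 items.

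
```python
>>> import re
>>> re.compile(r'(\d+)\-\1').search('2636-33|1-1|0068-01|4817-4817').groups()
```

A backreference is literal: `\1` must see the identical characters the first group matched.
`re.search` scans for the first position where the pattern succeeds.
The match spans [8:11] → '1-1'.
Captured: group 1 = '1'.

('1',)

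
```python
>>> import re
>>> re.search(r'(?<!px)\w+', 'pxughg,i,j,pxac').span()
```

(0, 6)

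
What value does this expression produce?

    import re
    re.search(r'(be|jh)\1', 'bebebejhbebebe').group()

'bebe'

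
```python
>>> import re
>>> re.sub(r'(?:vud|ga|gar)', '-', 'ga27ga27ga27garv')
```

'-27-27-27-rv'

Branches in `(...|...)` are attempted left-to-right; the first branch that allows the whole pattern to succeed is taken.
`sub` substitutes '-' at each match site.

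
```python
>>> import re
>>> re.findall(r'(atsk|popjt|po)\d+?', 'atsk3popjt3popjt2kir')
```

['atsk', 'popjt', 'popjt']

Matches: at [0:5] match 'atsk3', group 1 = 'atsk'; at [5:11] match 'popjt3', group 1 = 'popjt'; at [11:17] match 'popjt2', group 1 = 'popjt'.
With a single group, `findall` returns only what that group captured — 3 items.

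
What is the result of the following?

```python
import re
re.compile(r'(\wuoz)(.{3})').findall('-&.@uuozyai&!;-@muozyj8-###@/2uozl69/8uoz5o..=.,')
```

[('uuoz', 'yai'), ('muoz', 'yj8'), ('2uoz', 'l69'), ('8uoz', '5o.')]

This matches a word character, then the literal 'uoz' (captured); then exactly 3 of any character (captured).
Multiple groups make `findall` return tuples — one 2-tuple for each match.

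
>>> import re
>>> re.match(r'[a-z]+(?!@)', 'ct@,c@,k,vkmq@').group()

`re.match` only tries the pattern at the start of the string.
The match spans [0:1] → 'c'.

'c'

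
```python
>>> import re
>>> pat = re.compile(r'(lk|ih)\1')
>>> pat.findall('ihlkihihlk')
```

A backreference is literal: `\1` must see the identical characters the first group matched.
With a single group, `findall` returns only what that group captured — 1 item.

['ih']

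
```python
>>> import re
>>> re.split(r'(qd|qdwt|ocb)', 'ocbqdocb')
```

The group in the pattern means `split` returns the separators' captures alongside the pieces.

['', 'ocb', '', 'qd', '', 'ocb', '']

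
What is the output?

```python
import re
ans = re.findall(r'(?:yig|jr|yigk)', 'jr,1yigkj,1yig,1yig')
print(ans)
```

Alternation tries branches left to right and keeps the first one that lets the overall match succeed at that position.
Walking the string: at [0:2] → 'jr'; at [4:7] → 'yig'; at [11:14] → 'yig'; at [16:19] → 'yig'.
With no groups in the pattern, `findall` gives back each whole match — 4 here.

['jr', 'yig', 'yig', 'yig']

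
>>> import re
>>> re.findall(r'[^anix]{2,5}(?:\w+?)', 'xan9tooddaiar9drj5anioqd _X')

This matches 2 to 5 of any character except [anix]; then one or more of a word character (lazy) (non-capturing group).
With the lazy modifier that quantifier settles for the fewest repetitions that let the rest of the pattern succeed (the atoms after it are unaffected and can still be greedy).
Walking the string: at [3:9] → '9toodd'; at [12:18] → 'r9drj5'; at [21:27] → 'oqd _X'.
Since nothing is captured, `findall` lists the 3 matched substrings directly.

['9toodd', 'r9drj5', 'oqd _X']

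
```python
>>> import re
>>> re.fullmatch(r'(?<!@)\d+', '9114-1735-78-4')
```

None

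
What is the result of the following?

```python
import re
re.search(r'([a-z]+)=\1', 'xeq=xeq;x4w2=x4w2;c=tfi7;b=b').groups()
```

`\1` has to match the exact text group 1 already captured.
`search` walks the string left to right and returns the first match it finds.
The match spans [0:7] → 'xeq=xeq'.
Captured: group 1 = 'xeq'.

('xeq',)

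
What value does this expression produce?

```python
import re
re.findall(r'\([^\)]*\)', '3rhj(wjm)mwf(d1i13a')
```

With no groups in the pattern, `findall` gives back each whole match — 1 here.

['(wjm)']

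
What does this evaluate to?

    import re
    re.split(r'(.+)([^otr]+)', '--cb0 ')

['', '--cb0', ' ', '']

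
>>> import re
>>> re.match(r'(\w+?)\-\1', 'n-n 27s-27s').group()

'n-n'

`re.match` won't scan ahead — the pattern has to work from the very first character.
The match spans [0:3] → 'n-n'.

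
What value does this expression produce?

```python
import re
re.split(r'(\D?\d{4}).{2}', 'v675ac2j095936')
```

The pattern matches optionally a non-digit, then exactly 4 of a digit (captured); then exactly 2 of any character.
Because the pattern has a capturing group, `split` also inserts each captured text between the pieces.

['v675ac2', 'j0959', '']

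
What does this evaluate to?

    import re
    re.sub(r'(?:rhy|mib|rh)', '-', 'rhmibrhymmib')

`|` is ordered: at each position the engine commits to the first alternative that works.
Each match is replaced by '-'.

'---m-'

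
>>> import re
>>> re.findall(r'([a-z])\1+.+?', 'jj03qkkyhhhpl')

`\1` has to match the exact text group 1 already captured.
Matches: at [0:3] match 'jj0', group 1 = 'j'; at [5:8] match 'kky', group 1 = 'k'; at [8:12] match 'hhhp', group 1 = 'h'.
`findall` collects group 1 from each match (3 total).

['j', 'k', 'h']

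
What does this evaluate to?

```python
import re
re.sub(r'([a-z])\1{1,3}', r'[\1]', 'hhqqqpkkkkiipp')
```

`\1` has to match the exact text group 1 already captured.
Matches: at [0:2] → 'hh'; at [2:5] → 'qqq'; at [6:10] → 'kkkk'; at [10:12] → 'ii'; at [12:14] → 'pp'.
The replacement refers to a captured group, so each match is rewritten using its own captured text.

'[h][q]p[k][i][p]'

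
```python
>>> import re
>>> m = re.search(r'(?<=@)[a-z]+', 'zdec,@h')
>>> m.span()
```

(6, 7)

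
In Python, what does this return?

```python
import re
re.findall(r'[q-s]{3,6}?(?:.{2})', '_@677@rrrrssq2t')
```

['rrrrs']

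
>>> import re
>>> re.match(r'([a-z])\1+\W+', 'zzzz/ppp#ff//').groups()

('z',)

The match spans [0:5] → 'zzzz/'.
Captured: group 1 = 'z'.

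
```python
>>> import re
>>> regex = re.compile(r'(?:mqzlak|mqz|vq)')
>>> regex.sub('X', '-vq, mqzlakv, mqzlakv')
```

Branches in `(...|...)` are attempted left-to-right; the first branch that allows the whole pattern to succeed is taken.
`sub` substitutes 'X' at each match site.

'-X, Xv, Xv'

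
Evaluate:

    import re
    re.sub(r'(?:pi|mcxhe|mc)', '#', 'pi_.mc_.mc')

'#_.#_.#'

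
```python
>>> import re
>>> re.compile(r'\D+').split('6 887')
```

['6', '887']

Pattern: one or more of a non-digit.
`split` removes every match and returns the 2 fragments in between.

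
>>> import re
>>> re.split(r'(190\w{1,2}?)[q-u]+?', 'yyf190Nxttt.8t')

The `?` after the quantifier makes it lazy — it takes as little as possible before letting the rest of the pattern try.
With a capturing group present, the delimiter's captured portion is kept in the result list.

['yyf', '190Nx', 'tt.8t']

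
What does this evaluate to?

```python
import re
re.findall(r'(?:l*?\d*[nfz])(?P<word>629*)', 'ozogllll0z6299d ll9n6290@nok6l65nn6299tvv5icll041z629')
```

['6299', '629', '6299', '629']

Pattern: zero or more of a literal 'l' (lazy), then zero or more of a digit, then one of [nfz] (non-capturing group); then the literal '62', then zero or more of the literal '9' (captured as 'word').
Scanning left to right: at [4:14] match 'llll0z6299', group 1 = '6299'; at [16:23] match 'll9n629', group 1 = '629'; at [33:38] match 'n6299', group 1 = '6299'; at [44:53] match 'll041z629', group 1 = '629'.
One capturing group, so `findall` returns just the captured substring from each match — 4 in all.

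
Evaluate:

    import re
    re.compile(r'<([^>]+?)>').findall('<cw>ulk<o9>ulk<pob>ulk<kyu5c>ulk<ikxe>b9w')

['cw', 'o9', 'pob', 'kyu5c', 'ikxe']

Walking the string: at [0:4] match '<cw>', group 1 = 'cw'; at [7:11] match '<o9>', group 1 = 'o9'; at [14:19] match '<pob>', group 1 = 'pob'; at [22:29] match '<kyu5c>', group 1 = 'kyu5c'; at [32:38] match '<ikxe>', group 1 = 'ikxe'.
Because there's exactly one group, `findall` drops the full match and keeps group 1 from each hit.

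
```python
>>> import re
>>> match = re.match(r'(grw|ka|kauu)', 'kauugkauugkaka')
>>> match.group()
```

`re.match` won't scan ahead — the pattern has to work from the very first character.
The match spans [0:2] → 'ka'.

'ka'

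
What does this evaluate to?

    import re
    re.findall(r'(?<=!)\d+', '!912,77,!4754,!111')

The positive lookaround only admits positions where the adjacent text matches; those characters stay outside the span.
Matches: at [1:4] → '912'; at [9:13] → '4754'; at [15:18] → '111'.
Since nothing is captured, `findall` lists the 3 matched substrings directly.

['912', '4754', '111']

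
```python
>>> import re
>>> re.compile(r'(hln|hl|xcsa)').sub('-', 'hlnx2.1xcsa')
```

'-x2.1-'

Alternation tries branches left to right and keeps the first one that lets the overall match succeed at that position.
Each match is replaced by '-'.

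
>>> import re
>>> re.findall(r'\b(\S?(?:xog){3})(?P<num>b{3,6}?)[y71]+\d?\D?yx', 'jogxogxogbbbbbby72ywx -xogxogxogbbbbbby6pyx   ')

[('xogxogxog', 'bbbbbb')]

This matches a word boundary (`\b`, zero-width); then optionally a non-whitespace character, then the literal 'xog' repeated 3 times (captured); then 3 to 6 of a literal 'b' (lazy) (captured as 'num'); then one or more of one of [y71]; then optionally a digit, then optionally a non-digit, then the literal 'yx'.
Matches: at [23:43] match 'xogxogxogbbbbbby6pyx', groups = ('xogxogxog', 'bbbbbb').
`findall` packs the 2 group values into a tuple for every match.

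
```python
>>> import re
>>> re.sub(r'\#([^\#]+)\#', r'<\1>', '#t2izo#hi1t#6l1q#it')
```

`\1` in the replacement pulls in group 1's text for each match.

'<t2izo>hi1t<6l1q>it'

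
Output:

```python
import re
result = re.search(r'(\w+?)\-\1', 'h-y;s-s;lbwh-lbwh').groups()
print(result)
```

('s',)

The backreference `\1` re-matches whatever the first group consumed, character for character.
Unlike `match`, `search` isn't anchored — it looks for the pattern anywhere in the string.
The match spans [4:7] → 's-s'.
Captured: group 1 = 's'.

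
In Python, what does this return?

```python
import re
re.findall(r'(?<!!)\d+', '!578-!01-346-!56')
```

['78', '1', '346', '6']

`(?!…)`/`(?<!…)` only lets a position through if the neighbouring text does NOT match; no characters are consumed.
With no groups in the pattern, `findall` gives back each whole match — 4 here.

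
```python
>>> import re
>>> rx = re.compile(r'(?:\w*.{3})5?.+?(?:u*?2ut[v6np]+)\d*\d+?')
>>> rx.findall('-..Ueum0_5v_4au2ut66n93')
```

Since nothing is captured, `findall` lists the 1 matched substring directly.

['-..Ueum0_5v_4au2ut66n93']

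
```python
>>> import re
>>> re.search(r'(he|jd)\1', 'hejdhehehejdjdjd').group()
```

'hehe'

`\1` has to match the exact text group 1 already captured.
Unlike `match`, `search` isn't anchored — it looks for the pattern anywhere in the string.
The match spans [4:8] → 'hehe'.
Captured: group 1 = 'he'.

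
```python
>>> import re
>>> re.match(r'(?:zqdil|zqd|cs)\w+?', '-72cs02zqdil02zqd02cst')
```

None

`re.match` won't scan ahead — the pattern has to work from the very first character.
Here position 0 doesn't satisfy it, so the call returns None.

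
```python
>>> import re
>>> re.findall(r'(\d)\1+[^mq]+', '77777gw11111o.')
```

['7']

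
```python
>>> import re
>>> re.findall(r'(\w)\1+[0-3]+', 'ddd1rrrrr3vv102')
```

['d', 'r', 'v']

`\1` has to match the exact text group 1 already captured.
Because there's exactly one group, `findall` drops the full match and keeps group 1 from each hit.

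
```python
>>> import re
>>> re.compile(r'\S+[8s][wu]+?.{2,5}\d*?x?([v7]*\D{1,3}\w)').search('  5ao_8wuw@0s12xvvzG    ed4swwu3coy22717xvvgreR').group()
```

'5ao_8wuw@0s12xvvzG'

Pattern: one or more of a non-whitespace character, then one of [8s], then one or more of one of [wu] (lazy); then 2 to 5 of any character, then zero or more of a digit (lazy), then optionally a literal 'x'; then zero or more of one of [v7], then 1 to 3 of a non-digit, then a word character (captured).
`re.search` tries every starting position until one works.
The match spans [2:20] → '5ao_8wuw@0s12xvvzG'.
Captured: group 1 = 'vvzG'.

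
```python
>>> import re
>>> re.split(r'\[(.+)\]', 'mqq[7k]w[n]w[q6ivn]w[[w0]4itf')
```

['mqq', '7k]w[n]w[q6ivn]w[[w0', '4itf']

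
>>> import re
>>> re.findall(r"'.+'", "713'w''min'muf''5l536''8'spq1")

Matches: at [3:25] → "'w''min'muf''5l536''8'".
`findall` yields the raw match text (1 of them) because the pattern has no groups.

["'w''min'muf''5l536''8'"]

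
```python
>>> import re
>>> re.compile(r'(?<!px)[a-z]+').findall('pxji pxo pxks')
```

['pxji', 'pxo', 'pxks']

The negative lookahead/lookbehind blocks any match where the forbidden context is present.
Walking the string: at [0:4] → 'pxji'; at [5:8] → 'pxo'; at [9:13] → 'pxks'.
Since nothing is captured, `findall` lists the 3 matched substrings directly.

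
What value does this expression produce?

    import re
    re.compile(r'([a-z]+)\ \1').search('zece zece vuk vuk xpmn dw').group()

A backreference is literal: `\1` must see the identical characters the first group matched.
`re.search` tries every starting position until one works.
The match spans [0:9] → 'zece zece'.
Captured: group 1 = 'zece'.

'zece zece'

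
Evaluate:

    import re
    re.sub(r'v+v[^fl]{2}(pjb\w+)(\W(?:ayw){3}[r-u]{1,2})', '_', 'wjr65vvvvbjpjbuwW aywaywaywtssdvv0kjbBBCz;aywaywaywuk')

'wjr65_sdvv0kjbBBCz;aywaywaywuk'

The pattern matches one or more of a literal 'v', then the literal 'v', then exactly 2 of any character except [fl]; then the literal 'pjb', then one or more of a word character (captured); then a non-word character, then the literal 'ayw' repeated 3 times, then 1 to 2 of a character in [r-u] (captured).
Matches: at [5:29] → 'vvvvbjpjbuwW aywaywaywts'.
Every occurrence is swapped for '_'.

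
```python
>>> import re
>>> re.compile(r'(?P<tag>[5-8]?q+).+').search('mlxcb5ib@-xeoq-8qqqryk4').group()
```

'q-8qqqryk4'

Pattern: optionally a character in [5-8], then one or more of a literal 'q' (captured as 'tag'); then one or more of any character.
The match spans [13:23] → 'q-8qqqryk4'.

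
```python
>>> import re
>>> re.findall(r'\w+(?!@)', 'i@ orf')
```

['orf']

The negative lookahead/lookbehind blocks any match where the forbidden context is present.
Matches: at [3:6] → 'orf'.
No capturing groups, so `findall` returns the 1 full match string.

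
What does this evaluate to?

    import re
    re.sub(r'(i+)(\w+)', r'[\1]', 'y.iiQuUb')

'y.[ii]'

Pattern: one or more of a literal 'i' (captured); then one or more of a word character (captured).
`\1` in the replacement pulls in group 1's text for each match.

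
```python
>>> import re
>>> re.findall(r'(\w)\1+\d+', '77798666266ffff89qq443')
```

['7', 'f', 'q']

`\1` has to match the exact text group 1 already captured.
One capturing group, so `findall` returns just the captured substring from each match — 3 in all.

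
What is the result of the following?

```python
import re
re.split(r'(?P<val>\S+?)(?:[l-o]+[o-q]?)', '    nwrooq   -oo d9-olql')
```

Lazy quantifiers expand one character at a time until the remainder of the pattern can match.
Because the pattern has a capturing group, `split` also inserts each captured text between the pieces.

['    ', 'nwr', '   ', '-', ' ', 'd9-', 'l']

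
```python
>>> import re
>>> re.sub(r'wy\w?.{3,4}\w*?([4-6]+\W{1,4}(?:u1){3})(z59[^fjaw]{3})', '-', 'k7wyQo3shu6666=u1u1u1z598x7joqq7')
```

Pattern: the literal 'wy', then optionally a word character; then 3 to 4 of any character, then zero or more of a word character (lazy); then one or more of a character in [4-6], then 1 to 4 of a non-word character, then the literal 'u1' repeated 3 times (captured); then the literal 'z59', then exactly 3 of any character except [fjaw] (captured).
Matches: at [2:27] → 'wyQo3shu6666=u1u1u1z598x7'.
Each match is replaced by '-'.

'k7-joqq7'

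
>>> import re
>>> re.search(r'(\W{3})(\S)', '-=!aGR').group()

The pattern matches exactly 3 of a non-word character (captured); then a non-whitespace character (captured).
The match spans [0:4] → '-=!a'.

'-=!a'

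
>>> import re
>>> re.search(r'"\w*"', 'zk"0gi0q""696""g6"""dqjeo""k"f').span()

(2, 9)

`search` walks the string left to right and returns the first match it finds.
The match spans [2:9] → '"0gi0q"'.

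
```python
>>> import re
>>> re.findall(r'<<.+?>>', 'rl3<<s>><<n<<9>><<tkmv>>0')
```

A non-greedy quantifier consumes as few characters as it can — just enough that the remainder of the pattern still matches from where it stops; whatever follows it matches normally.
Matches: at [3:8] → '<<s>>'; at [8:16] → '<<n<<9>>'; at [16:24] → '<<tkmv>>'.
Since nothing is captured, `findall` lists the 3 matched substrings directly.

['<<s>>', '<<n<<9>>', '<<tkmv>>']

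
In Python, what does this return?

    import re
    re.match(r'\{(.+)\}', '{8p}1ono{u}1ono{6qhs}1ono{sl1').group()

'{8p}1ono{u}1ono{6qhs}'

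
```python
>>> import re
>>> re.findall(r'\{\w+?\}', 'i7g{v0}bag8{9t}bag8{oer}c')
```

['{v0}', '{9t}', '{oer}']

Since nothing is captured, `findall` lists the 3 matched substrings directly.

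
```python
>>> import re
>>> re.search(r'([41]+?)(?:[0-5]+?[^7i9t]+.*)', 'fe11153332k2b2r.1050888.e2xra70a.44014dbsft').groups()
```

('1',)

Pattern: one or more of one of [41] (lazy) (captured); then one or more of a character in [0-5] (lazy), then one or more of any character except [7i9t], then zero or more of any character (non-capturing group).
`search` walks the string left to right and returns the first match it finds.
The match spans [2:43] → '11153332k2b2r.1050888.e2xra70a.44014dbsft'.
Captured: group 1 = '1'.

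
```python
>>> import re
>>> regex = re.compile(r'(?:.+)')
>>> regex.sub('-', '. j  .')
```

This matches one or more of any character (non-capturing group).
Each match is replaced by '-'.

'-'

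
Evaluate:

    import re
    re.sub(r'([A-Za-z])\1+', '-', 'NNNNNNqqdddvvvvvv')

'----'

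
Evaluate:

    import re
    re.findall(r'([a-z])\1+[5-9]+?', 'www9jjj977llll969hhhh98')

A backreference is literal: `\1` must see the identical characters the first group matched.
Scanning left to right: at [0:4] match 'www9', group 1 = 'w'; at [4:8] match 'jjj9', group 1 = 'j'; at [10:15] match 'llll9', group 1 = 'l'; at [17:22] match 'hhhh9', group 1 = 'h'.
One capturing group, so `findall` returns just the captured substring from each match — 4 in all.

['w', 'j', 'l', 'h']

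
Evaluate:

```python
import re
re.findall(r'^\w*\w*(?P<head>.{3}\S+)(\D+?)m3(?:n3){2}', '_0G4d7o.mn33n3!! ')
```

[]

2 groups means each result is a tuple of 2 captured strings — 0 here.
Nothing in the string satisfies the pattern, so the list is empty.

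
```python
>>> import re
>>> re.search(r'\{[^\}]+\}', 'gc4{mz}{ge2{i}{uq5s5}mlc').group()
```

'{mz}'

The match spans [3:7] → '{mz}'.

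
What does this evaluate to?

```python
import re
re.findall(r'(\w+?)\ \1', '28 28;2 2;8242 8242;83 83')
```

['28', '2', '8242', '83']

The backreference `\1` re-matches whatever the first group consumed, character for character.
Matches: at [0:5] match '28 28', group 1 = '28'; at [6:9] match '2 2', group 1 = '2'; at [10:19] match '8242 8242', group 1 = '8242'; at [20:25] match '83 83', group 1 = '83'.
`findall` collects group 1 from each match (4 total).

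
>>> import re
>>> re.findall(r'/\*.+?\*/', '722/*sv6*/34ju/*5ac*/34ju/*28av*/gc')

['/*sv6*/', '/*5ac*/', '/*28av*/']

With the lazy modifier that quantifier settles for the fewest repetitions that let the rest of the pattern succeed (the atoms after it are unaffected and can still be greedy).
Since nothing is captured, `findall` lists the 3 matched substrings directly.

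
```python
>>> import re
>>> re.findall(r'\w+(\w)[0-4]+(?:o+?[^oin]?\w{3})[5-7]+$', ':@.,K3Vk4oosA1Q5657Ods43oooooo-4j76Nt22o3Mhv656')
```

The pattern matches one or more of a word character; then a word character (captured); then one or more of a character in [0-4]; then one or more of a literal 'o' (lazy), then optionally any character except [oin], then exactly 3 of a word character (non-capturing group); then one or more of a character in [5-7]; then anchored at the end.
Walking the string: at [31:47] match '4j76Nt22o3Mhv656', group 1 = '2'.
With a single group, `findall` returns only what that group captured — 1 item.

['2']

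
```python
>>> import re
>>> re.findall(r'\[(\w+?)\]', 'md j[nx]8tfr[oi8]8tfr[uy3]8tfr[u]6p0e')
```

['nx', 'oi8', 'uy3', 'u']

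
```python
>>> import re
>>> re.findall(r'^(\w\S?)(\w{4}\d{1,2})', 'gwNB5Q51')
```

The pattern matches anchored at the start of the string; then a word character, then optionally a non-whitespace character (captured); then exactly 4 of a word character, then 1 to 2 of a digit (captured).
Multiple groups make `findall` return tuples — one 2-tuple for the one match.

[('gw', 'NB5Q51')]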